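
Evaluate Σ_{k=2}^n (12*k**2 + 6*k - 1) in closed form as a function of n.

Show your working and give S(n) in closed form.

Ratio r(k) = (12*k**2 + 30*k + 17)/(12*k**2 + 6*k - 1).
A = 1, B = 1, C = k**2 + k/2 - 1/12.
Solve (1)·f(k+1) − (1)·f(k) = k**2 + k/2 - 1/12.
Bound: deg f ≤ 3.
A polynomial solution: f(k) = k*(4*k**2 - 3*k - 2)/12.
So s_k = (B(k−1)f/C)·t_k = (k*(4*k**2 - 3*k - 2)/(12*k**2 + 6*k - 1))·t_k = k*(4*k**2 - 3*k - 2).
s_(k+1) − s_k = 12*k**2 + 6*k - 1 = t_k.
Evaluate: s_(n+1) = 4*n**3 + 9*n**2 + 4*n - 1; subtract s_(2) = 16 ⇒ S(n) = 4*n**3 + 9*n**2 + 4*n - 17.

S(n) = 4*n**3 + 9*n**2 + 4*n - 17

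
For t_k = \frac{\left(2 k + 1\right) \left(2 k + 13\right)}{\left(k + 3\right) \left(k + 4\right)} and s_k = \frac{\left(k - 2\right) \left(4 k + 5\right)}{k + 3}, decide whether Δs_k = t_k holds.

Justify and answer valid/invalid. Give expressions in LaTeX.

Valid — Δs_k = t_k.

s_(k+1) = (k - 1)*(4*k + 9)/(k + 4)
s_(k+1) − s_k = (4*k**2 + 28*k + 13)/(k**2 + 7*k + 12)
(s_(k+1) − s_k) − t_k = 0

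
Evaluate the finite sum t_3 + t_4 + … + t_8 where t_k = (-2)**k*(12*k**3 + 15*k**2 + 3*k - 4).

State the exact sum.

Σ = 1354176

Ratio r(k) = 2*(-12*k**3 - 51*k**2 - 69*k - 26)/(12*k**3 + 15*k**2 + 3*k - 4).
Normal form (A,B,C) = (-2, 1, k**3 + 5*k**2/4 + k/4 - 1/3).
Solve (-2)·f(k+1) − (1)·f(k) = k**3 + 5*k**2/4 + k/4 - 1/3.
From deg A=0, deg B=0, deg C=3: d=3.
Match coefficients ⇒ f(k) = -k*(4*k**2 - 3*k - 3)/12.
Certificate R = B(k−1)f/C = -k*(4*k**2 - 3*k - 3)/(12*k**3 + 15*k**2 + 3*k - 4) gives s_k = (-2)**k*k*(-4*k**2 + 3*k + 3).
Check: Δs_k = (-2)**k*(12*k**3 + 15*k**2 + 3*k - 4). ✓
Σ_(k=3)^(8) t_k = s_(9) − s_(3) = 1354752 − (576) = 1354176.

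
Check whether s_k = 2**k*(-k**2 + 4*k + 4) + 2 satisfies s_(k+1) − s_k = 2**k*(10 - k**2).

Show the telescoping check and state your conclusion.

s_(k+1) = 2*2**k*(4*k - (k + 1)**2 + 8) + 2
s_(k+1) − s_k = 2**k*(10 - k**2)
(s_(k+1) − s_k) − t_k = 0

Valid: the claim telescopes to t_k.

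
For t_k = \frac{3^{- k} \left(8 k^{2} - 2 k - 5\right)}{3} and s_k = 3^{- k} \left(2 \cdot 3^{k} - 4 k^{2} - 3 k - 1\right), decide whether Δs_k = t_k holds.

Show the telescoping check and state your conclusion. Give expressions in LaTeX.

Valid — Δs_k = t_k.

s_(k+1) = (6*3**k - 4*k**2 - 11*k - 8)/(3*3**k)
s_(k+1) − s_k = (8*k**2 - 2*k - 5)/(3*3**k)
(s_(k+1) − s_k) − t_k = 0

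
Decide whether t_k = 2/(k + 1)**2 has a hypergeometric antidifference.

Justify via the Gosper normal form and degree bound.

The ratio is (k + 1)**2/(k + 2)**2.
So A=k**2 + 2*k + 1 and B=k**2 + 4*k + 4, with C=1.
Need (k**2 + 2*k + 1)·f(k+1) − (k**2 + 2*k + 1)·f(k) = 1.
d = 0 from the (2,2,0) case.
f = c0 ⇒ A·f(k+1) − B(k−1)·f(k) − C = -1. The system {-1 = 0} is inconsistent; no antidifference.

No — key equation has no polynomial f.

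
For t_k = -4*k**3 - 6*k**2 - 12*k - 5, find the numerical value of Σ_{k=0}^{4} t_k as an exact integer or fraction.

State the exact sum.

Σ = -725

t_(k+1)/t_k = (4*k**3 + 18*k**2 + 36*k + 27)/(4*k**3 + 6*k**2 + 12*k + 5).
Factor: A=1; B=1; C=k**3 + 3*k**2/2 + 3*k + 5/4.
f must satisfy (1)·f(k+1) − (1)·f(k) = k**3 + 3*k**2/2 + 3*k + 5/4.
d = 4 from the (0,0,3) case.
Match coefficients ⇒ f(k) = k**2*(k**2 + 4)/4.
Certificate R = B(k−1)f/C = k**2*(k**2 + 4)/((2*k + 1)*(2*k**2 + 2*k + 5)) gives s_k = k**2*(-k**2 - 4).
Verify: -4*k**3 - 6*k**2 - 12*k - 5 matches t_k.
Telescoping: Σ = s_(5) − s_(0) = -725 − (0) = -725.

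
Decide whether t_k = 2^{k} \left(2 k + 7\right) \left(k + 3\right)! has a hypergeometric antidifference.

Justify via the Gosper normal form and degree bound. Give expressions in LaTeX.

Yes. s_k = 2^{k} \left(k + 3\right)!.

Compute t_(k+1)/t_k: get 2*(k + 4)*(2*k + 9)/(2*k + 7).
Take A(k)=2*k + 8, B(k)=1, C(k)=k + 7/2.
Need (2*k + 8)·f(k+1) − (1)·f(k) = k + 7/2.
d = 0 from the (1,0,1) case.
Solving with deg f ≤ 0: f(k) = 1/2.
So s_k = (B(k−1)f/C)·t_k = (1/(2*k + 7))·t_k = 2**k*factorial(k + 3).
Verify: 2**k*(2*k + 7)*factorial(k + 3) matches t_k.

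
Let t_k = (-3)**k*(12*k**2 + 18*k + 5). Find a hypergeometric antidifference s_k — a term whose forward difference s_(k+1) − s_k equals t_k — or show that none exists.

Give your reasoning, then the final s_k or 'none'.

s_k = (-3)**k*(1 - 3*k**2)

Ratio r(k) = 3*(-12*k**2 - 42*k - 35)/(12*k**2 + 18*k + 5).
Factor: A=-3; B=1; C=k**2 + 3*k/2 + 5/12.
f must satisfy (-3)·f(k+1) − (1)·f(k) = k**2 + 3*k/2 + 5/12.
d = 2 from the (0,0,2) case.
Coefficient equations give f(k) = -(3*k**2 - 1)/12.
Certificate R = B(k−1)f/C = -(3*k**2 - 1)/(12*k**2 + 18*k + 5) gives s_k = (-3)**k*(1 - 3*k**2).
Check: Δs_k = (-3)**k*(12*k**2 + 18*k + 5). ✓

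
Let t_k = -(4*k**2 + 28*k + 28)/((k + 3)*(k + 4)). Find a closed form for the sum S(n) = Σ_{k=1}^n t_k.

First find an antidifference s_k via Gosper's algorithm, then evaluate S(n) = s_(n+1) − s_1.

t_(k+1)/t_k = (k + 3)*(7*k + (k + 1)**2 + 14)/((k + 5)*(k**2 + 7*k + 7)).
Take A(k)=k + 3, B(k)=k + 5, C(k)=k**2 + 7*k + 7.
Set up (k + 3)·f(k+1) − (k + 4)·f(k) − (k**2 + 7*k + 7) = 0.
Bound: deg f ≤ 2.
Match coefficients ⇒ f(k) = k*(3*k + 4)/3.
R(k) = B(k−1)·f(k)/C(k) = k*(k + 4)*(3*k + 4)/(3*(k**2 + 7*k + 7)); s_k = R·t_k = -4*k*(3*k + 4)/(3*k + 9).
Δs = 4*(-k**2 - 7*k - 7)/(k**2 + 7*k + 12), as required.
s_(n+1) = 4*(-3*n**2 - 10*n - 7)/(3*(n + 4)) and s_(1) = -7/3, so S(n) = n*(-4*n - 11)/(n + 4).

S(n) = n*(-4*n - 11)/(n + 4)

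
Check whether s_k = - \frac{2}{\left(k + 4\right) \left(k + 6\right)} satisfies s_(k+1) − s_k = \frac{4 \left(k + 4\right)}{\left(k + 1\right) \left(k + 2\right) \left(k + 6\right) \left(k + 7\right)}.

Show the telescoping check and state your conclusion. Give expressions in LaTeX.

Invalid: residual \frac{6 \left(- 3 k^{2} - 25 k - 46\right)}{k^{6} + 25 k^{5} + 247 k^{4} + 1219 k^{3} + 3112 k^{2} + 3796 k + 1680} ≠ 0.

s_(k+1) = -2/((k + 5)*(k + 7))
s_(k+1) − s_k = 2*(2*k + 11)/(k**4 + 22*k**3 + 179*k**2 + 638*k + 840)
(s_(k+1) − s_k) − t_k = 6*(-3*k**2 - 25*k - 46)/(k**6 + 25*k**5 + 247*k**4 + 1219*k**3 + 3112*k**2 + 3796*k + 1680)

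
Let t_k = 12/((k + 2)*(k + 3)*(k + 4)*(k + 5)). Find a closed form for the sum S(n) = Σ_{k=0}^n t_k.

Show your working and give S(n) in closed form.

r(k) = (k + 2)/(k + 6) after simplifying.
So A=k + 2 and B=k + 6, with C=1.
Key eq: (k + 2)·f(k+1) = (k + 5)·f(k) + (1).
Bound: deg f ≤ 3.
A polynomial solution: f(k) = k*(k**2 + 9*k + 26)/72.
Then R = B(k−1)f/C = k*(k + 5)*(k**2 + 9*k + 26)/72, so s_k = R(k)·t_k = k*(k**2 + 9*k + 26)/(6*(k + 2)*(k + 3)*(k + 4)).
Check: Δs_k = 12/(k**4 + 14*k**3 + 71*k**2 + 154*k + 120). ✓
Telescope: S(n) = s_(n+1) − s_(0) = (n**3 + 12*n**2 + 47*n + 36)/(6*(n**3 + 12*n**2 + 47*n + 60)) − (0) = (n**3 + 12*n**2 + 47*n + 36)/(6*(n**3 + 12*n**2 + 47*n + 60)).

S(n) = (n**3 + 12*n**2 + 47*n + 36)/(6*(n**3 + 12*n**2 + 47*n + 60))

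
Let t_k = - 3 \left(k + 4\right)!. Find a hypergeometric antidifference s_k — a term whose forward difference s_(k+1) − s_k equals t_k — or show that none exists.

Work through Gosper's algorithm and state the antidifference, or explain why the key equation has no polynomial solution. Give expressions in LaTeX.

The ratio is k + 5.
So A=k + 5 and B=1, with C=1.
f must satisfy (k + 5)·f(k+1) − (1)·f(k) = 1.
deg f ≤ -1 (via 1,0,0).
Bound -1 < 0, so the key equation has no polynomial solution.

not Gosper-summable; s_k does not exist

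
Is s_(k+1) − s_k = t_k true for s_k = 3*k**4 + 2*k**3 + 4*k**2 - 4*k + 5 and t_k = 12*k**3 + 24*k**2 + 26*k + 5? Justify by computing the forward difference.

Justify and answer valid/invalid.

Valid: the claim telescopes to t_k.

s_(k+1) = 3*k**4 + 14*k**3 + 28*k**2 + 22*k + 10
s_(k+1) − s_k = 12*k**3 + 24*k**2 + 26*k + 5
(s_(k+1) − s_k) − t_k = 0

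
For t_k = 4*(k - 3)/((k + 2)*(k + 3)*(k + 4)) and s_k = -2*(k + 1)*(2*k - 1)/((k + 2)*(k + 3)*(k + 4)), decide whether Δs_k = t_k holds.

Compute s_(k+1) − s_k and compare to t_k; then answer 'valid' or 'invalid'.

s_(k+1) = -2*(k + 2)*(2*k + 1)/((k + 3)*(k + 4)*(k + 5))
s_(k+1) − s_k = 2*(2*k**2 - 8*k - 9)/(k**4 + 14*k**3 + 71*k**2 + 154*k + 120)
(s_(k+1) − s_k) − t_k = 6*(7 - 4*k)/(k**4 + 14*k**3 + 71*k**2 + 154*k + 120)

Invalid: residual 6*(7 - 4*k)/(k**4 + 14*k**3 + 71*k**2 + 154*k + 120) ≠ 0.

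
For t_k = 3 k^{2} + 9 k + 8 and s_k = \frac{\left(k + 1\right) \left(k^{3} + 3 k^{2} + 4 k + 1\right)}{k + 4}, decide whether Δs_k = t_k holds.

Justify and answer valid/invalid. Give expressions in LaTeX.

Invalid: residual \frac{3 \left(- 2 k^{3} - 18 k^{2} - 40 k - 31\right)}{k^{2} + 9 k + 20} ≠ 0.

s_(k+1) = (k**4 + 8*k**3 + 25*k**2 + 35*k + 18)/(k + 5)
s_(k+1) − s_k = (3*k**4 + 30*k**3 + 95*k**2 + 132*k + 67)/(k**2 + 9*k + 20)
(s_(k+1) − s_k) − t_k = 3*(-2*k**3 - 18*k**2 - 40*k - 31)/(k**2 + 9*k + 20)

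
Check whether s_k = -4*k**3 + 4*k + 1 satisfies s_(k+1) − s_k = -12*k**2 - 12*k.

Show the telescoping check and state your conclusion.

Valid: the claim telescopes to t_k.

s_(k+1) = 4*k - 4*(k + 1)**3 + 5
s_(k+1) − s_k = 12*k*(-k - 1)
(s_(k+1) − s_k) − t_k = 0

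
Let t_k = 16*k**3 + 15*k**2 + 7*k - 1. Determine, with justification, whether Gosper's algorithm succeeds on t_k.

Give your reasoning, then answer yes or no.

Yes. s_k = k*(4*k**3 - 3*k**2 - 2).

r(k) = (16*k**3 + 63*k**2 + 85*k + 37)/(16*k**3 + 15*k**2 + 7*k - 1) after simplifying.
Take A(k)=1, B(k)=1, C(k)=k**3 + 15*k**2/16 + 7*k/16 - 1/16.
Key eq: (1)·f(k+1) = (1)·f(k) + (k**3 + 15*k**2/16 + 7*k/16 - 1/16).
Bound: deg f ≤ 4.
Solve for f: f(k) = k*(4*k**3 - 3*k**2 - 2)/16 (degree 4 ≤ 4).
R(k) = B(k−1)·f(k)/C(k) = k*(4*k**3 - 3*k**2 - 2)/(16*k**3 + 15*k**2 + 7*k - 1); s_k = R·t_k = k*(4*k**3 - 3*k**2 - 2).
Verify: 16*k**3 + 15*k**2 + 7*k - 1 matches t_k.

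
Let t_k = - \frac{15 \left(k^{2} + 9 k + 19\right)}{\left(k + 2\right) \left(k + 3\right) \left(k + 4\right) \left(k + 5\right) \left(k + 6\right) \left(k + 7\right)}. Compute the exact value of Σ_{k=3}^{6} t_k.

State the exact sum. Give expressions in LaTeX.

Σ = -12/1001

r(k) = (k + 2)*(9*k + (k + 1)**2 + 28)/((k + 8)*(k**2 + 9*k + 19)) after simplifying.
Normal form (A,B,C) = (k + 2, k + 8, k**2 + 9*k + 19).
Set up (k + 2)·f(k+1) − (k + 7)·f(k) − (k**2 + 9*k + 19) = 0.
From deg A=1, deg B=1, deg C=2: d=5.
Coefficient equations give f(k) = k*(k + 3)*(k + 5)*(k**2 + 12*k + 44)/144.
So s_k = (B(k−1)f/C)·t_k = (k*(k + 3)*(k + 5)*(k + 7)*(k**2 + 12*k + 44)/(144*(k**2 + 9*k + 19)))·t_k = 5*k*(-k**2 - 12*k - 44)/(48*(k**3 + 12*k**2 + 44*k + 48)).
Verify: 15*(-k**2 - 9*k - 19)/(k**6 + 27*k**5 + 295*k**4 + 1665*k**3 + 5104*k**2 + 8028*k + 5040) matches t_k.
Telescoping: Σ = s_(7) − s_(3) = -2065/20592 − (-89/1008) = -12/1001.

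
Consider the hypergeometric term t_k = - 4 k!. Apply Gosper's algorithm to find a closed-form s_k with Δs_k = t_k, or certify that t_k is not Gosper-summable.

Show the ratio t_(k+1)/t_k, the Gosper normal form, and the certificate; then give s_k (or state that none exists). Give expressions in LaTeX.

none — t_k is not Gosper-summable

Step 1: r(k) = k + 1.
Normal form (A,B,C) = (k + 1, 1, 1).
f must satisfy (k + 1)·f(k+1) − (1)·f(k) = 1.
From deg A=1, deg B=0, deg C=0: d=-1.
Bound -1 < 0, so the key equation has no polynomial solution.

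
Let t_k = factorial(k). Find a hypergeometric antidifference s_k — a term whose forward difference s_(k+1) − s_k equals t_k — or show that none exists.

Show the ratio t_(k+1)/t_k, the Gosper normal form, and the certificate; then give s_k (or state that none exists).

not Gosper-summable; s_k does not exist

r(k) = k + 1 after simplifying.
Take A(k)=k + 1, B(k)=1, C(k)=1.
Key eq: (k + 1)·f(k+1) = (1)·f(k) + (1).
Degrees (1,0,0) ⇒ d ≤ -1.
d = -1 < 0 ⇒ no nonzero polynomial f; not summable.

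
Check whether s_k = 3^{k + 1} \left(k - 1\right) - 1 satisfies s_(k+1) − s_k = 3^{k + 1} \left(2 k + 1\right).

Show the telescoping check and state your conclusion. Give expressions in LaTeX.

s_(k+1) = 3**(k + 2)*k - 1
s_(k+1) − s_k = 3**(k + 1)*(2*k + 1)
(s_(k+1) − s_k) − t_k = 0

Valid: the claim telescopes to t_k.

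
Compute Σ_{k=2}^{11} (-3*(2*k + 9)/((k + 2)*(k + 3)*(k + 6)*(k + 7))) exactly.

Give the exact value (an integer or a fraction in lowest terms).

Σ = -55/672

t_(k+1)/t_k = (k + 2)*(k + 6)*(2*k + 11)/((k + 4)*(k + 8)*(2*k + 9)).
A = k + 2, B = k + 8, C = k**3 + 27*k**2/2 + 121*k/2 + 90.
Solve (k + 2)·f(k+1) − (k + 7)·f(k) = k**3 + 27*k**2/2 + 121*k/2 + 90.
Degrees (1,1,3) ⇒ d ≤ 5.
Match coefficients ⇒ f(k) = k*(k + 3)*(k + 4)*(k + 5)*(k + 8)/24.
Certificate R = B(k−1)f/C = k*(k + 3)*(k + 7)*(k + 8)/(12*(2*k + 9)) gives s_k = k*(-k - 8)/(4*(k**2 + 8*k + 12)).
s_(k+1) − s_k = 3*(-2*k - 9)/(k**4 + 18*k**3 + 113*k**2 + 288*k + 252) = t_k.
Sum = s_(12) − s_(2); s_(12) = -5/21, s_(2) = -5/32 ⇒ -55/672.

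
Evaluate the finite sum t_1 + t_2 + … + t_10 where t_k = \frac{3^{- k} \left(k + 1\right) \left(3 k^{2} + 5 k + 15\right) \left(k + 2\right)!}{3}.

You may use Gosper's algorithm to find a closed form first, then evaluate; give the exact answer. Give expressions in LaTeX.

Σ = 9788976284/729

Step 1: r(k) = (k + 2)*(k + 3)*(5*k + 3*(k + 1)**2 + 20)/(3*(k + 1)*(3*k**2 + 5*k + 15)).
Normal form (A,B,C) = (k/3 + 1, 1, k**3 + 8*k**2/3 + 20*k/3 + 5).
Key eq: (k/3 + 1)·f(k+1) = (1)·f(k) + (k**3 + 8*k**2/3 + 20*k/3 + 5).
Bound: deg f ≤ 2.
Solve for f: f(k) = 3*k**2 + 2*k - 3 (degree 2 ≤ 2).
Get s_k = R·t_k = (3*k**2 + 2*k - 3)*factorial(k + 2)/3**k with R(k) = B(k−1)f(k)/C(k) = 3*(3*k**2 + 2*k - 3)/((k + 1)*(3*k**2 + 5*k + 15)).
Verify: (k + 1)*(3*k**2 + 5*k + 15)*factorial(k + 2)/(3*3**k) matches t_k.
Evaluate s at k=11 and k=1: 9788979200/729 and 4; difference 9788976284/729.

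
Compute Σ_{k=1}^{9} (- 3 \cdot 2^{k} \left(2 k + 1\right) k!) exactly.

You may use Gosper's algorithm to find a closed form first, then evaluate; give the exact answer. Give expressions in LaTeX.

Σ = -11147673594

Compute t_(k+1)/t_k: get 2*(k + 1)*(2*k + 3)/(2*k + 1).
Normal form (A,B,C) = (2*k + 2, 1, k + 1/2).
Set up (2*k + 2)·f(k+1) − (1)·f(k) − (k + 1/2) = 0.
deg f ≤ 0 (via 1,0,1).
Solve for f: f(k) = 1/2 (degree 0 ≤ 0).
So s_k = (B(k−1)f/C)·t_k = (1/(2*k + 1))·t_k = -3*2**k*factorial(k).
s_(k+1) − s_k = -3*2**k*(2*k + 1)*factorial(k) = t_k.
Evaluate s at k=10 and k=1: -11147673600 and -6; difference -11147673594.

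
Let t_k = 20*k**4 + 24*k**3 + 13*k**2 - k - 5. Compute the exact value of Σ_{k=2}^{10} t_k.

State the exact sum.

Σ = 584109

t_(k+1)/t_k = (20*k**4 + 104*k**3 + 205*k**2 + 177*k + 51)/(20*k**4 + 24*k**3 + 13*k**2 - k - 5).
Factor: A=1; B=1; C=k**4 + 6*k**3/5 + 13*k**2/20 - k/20 - 1/4.
Solve (1)·f(k+1) − (1)·f(k) = k**4 + 6*k**3/5 + 13*k**2/20 - k/20 - 1/4.
deg f ≤ 5 (via 0,0,4).
Match coefficients ⇒ f(k) = k*(2*k - 3)*(2*k**3 + k**2 + k + 1)/20.
Get s_k = R·t_k = k*(4*k**4 - 4*k**3 - k**2 - k - 3) with R(k) = B(k−1)f(k)/C(k) = k*(2*k - 3)*(2*k**3 + k**2 + k + 1)/(20*k**4 + 24*k**3 + 13*k**2 - k - 5).
s_(k+1) − s_k = 20*k**4 + 24*k**3 + 13*k**2 - k - 5 = t_k.
Evaluate s at k=11 and k=2: 584155 and 46; difference 584109.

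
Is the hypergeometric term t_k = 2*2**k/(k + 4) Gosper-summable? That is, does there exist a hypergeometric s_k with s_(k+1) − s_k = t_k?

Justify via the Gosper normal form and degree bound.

Ratio r(k) = 2*(k + 4)/(k + 5).
Gosper form: A/B · C(k+1)/C(k) with A=2*k + 8, B=k + 5, C=1.
f must satisfy (2*k + 8)·f(k+1) − (k + 4)·f(k) = 1.
Bound: deg f ≤ -1.
Negative degree bound (-1): no f exists, t_k not Gosper-summable.

No; the degree bound rules out any f.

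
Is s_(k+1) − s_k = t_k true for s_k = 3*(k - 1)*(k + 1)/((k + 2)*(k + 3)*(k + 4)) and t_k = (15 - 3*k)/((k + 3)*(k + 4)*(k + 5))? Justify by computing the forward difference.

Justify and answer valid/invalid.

Invalid: residual 3*(2*k - 5)/(k**4 + 14*k**3 + 71*k**2 + 154*k + 120) ≠ 0.

s_(k+1) = 3*k*(k + 2)/((k + 3)*(k + 4)*(k + 5))
s_(k+1) − s_k = 3*(-k**2 + 5*k + 5)/(k**4 + 14*k**3 + 71*k**2 + 154*k + 120)
(s_(k+1) − s_k) − t_k = 3*(2*k - 5)/(k**4 + 14*k**3 + 71*k**2 + 154*k + 120)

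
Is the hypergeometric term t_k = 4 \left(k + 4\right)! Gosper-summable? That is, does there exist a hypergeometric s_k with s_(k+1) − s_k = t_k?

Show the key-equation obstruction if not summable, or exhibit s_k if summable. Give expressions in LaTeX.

Ratio r(k) = k + 5.
Normal form (A,B,C) = (k + 5, 1, 1).
Key eq: (k + 5)·f(k+1) = (1)·f(k) + (1).
From deg A=1, deg B=0, deg C=0: d=-1.
Negative degree bound (-1): no f exists, t_k not Gosper-summable.

No — t_k has no hypergeometric antidifference.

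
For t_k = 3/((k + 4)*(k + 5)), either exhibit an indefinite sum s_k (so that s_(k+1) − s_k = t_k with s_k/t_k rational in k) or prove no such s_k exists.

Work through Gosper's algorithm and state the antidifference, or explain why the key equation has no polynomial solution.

Step 1: r(k) = (k + 4)/(k + 6).
Factor: A=k + 4; B=k + 6; C=1.
Set up (k + 4)·f(k+1) − (k + 5)·f(k) − (1) = 0.
d = 1 from the (1,1,0) case.
Solving with deg f ≤ 1: f(k) = k/4.
So s_k = (B(k−1)f/C)·t_k = (k*(k + 5)/4)·t_k = 3*k/(4*(k + 4)).
Verify: 3/(k**2 + 9*k + 20) matches t_k.

s_k = 3*k/(4*(k + 4))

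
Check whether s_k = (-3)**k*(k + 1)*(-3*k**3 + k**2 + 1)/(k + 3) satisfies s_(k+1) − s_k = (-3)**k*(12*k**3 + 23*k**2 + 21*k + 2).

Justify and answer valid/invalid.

Invalid: residual (-3)**k*(-24*k**4 - 124*k**3 - 178*k**2 - 130*k - 10)/(k**2 + 7*k + 12) ≠ 0.

s_(k+1) = (-3)**(k + 1)*(k + 2)*(-3*(k + 1)**3 + (k + 1)**2 + 1)/(k + 4)
s_(k+1) − s_k = (-3)**k*(12*k**5 + 83*k**4 + 202*k**3 + 247*k**2 + 136*k + 14)/(k**2 + 7*k + 12)
(s_(k+1) − s_k) − t_k = (-3)**k*(-24*k**4 - 124*k**3 - 178*k**2 - 130*k - 10)/(k**2 + 7*k + 12)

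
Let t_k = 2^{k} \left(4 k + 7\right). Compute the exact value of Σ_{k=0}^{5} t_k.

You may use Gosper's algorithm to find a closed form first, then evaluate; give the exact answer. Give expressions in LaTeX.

r(k) = 2*(4*k + 11)/(4*k + 7) after simplifying.
Gosper form: A/B · C(k+1)/C(k) with A=2, B=1, C=k + 7/4.
Solve (2)·f(k+1) − (1)·f(k) = k + 7/4.
deg f ≤ 1 (via 0,0,1).
Coefficient equations give f(k) = (4*k - 1)/4.
R(k) = B(k−1)·f(k)/C(k) = (4*k - 1)/(4*k + 7); s_k = R·t_k = 2**k*(4*k - 1).
Δs = 2**k*(4*k + 7), as required.
Sum = s_(6) − s_(0); s_(6) = 1472, s_(0) = -1 ⇒ 1473.

Σ = 1473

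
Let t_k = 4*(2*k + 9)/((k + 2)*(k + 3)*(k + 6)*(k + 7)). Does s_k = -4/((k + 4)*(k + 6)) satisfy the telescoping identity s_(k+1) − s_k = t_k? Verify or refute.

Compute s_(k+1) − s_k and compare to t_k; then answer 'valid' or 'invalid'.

Invalid: residual 24*(-k**2 - 9*k - 19)/(k**6 + 27*k**5 + 295*k**4 + 1665*k**3 + 5104*k**2 + 8028*k + 5040) ≠ 0.

s_(k+1) = -4/((k + 5)*(k + 7))
s_(k+1) − s_k = 4*(2*k + 11)/(k**4 + 22*k**3 + 179*k**2 + 638*k + 840)
(s_(k+1) − s_k) − t_k = 24*(-k**2 - 9*k - 19)/(k**6 + 27*k**5 + 295*k**4 + 1665*k**3 + 5104*k**2 + 8028*k + 5040)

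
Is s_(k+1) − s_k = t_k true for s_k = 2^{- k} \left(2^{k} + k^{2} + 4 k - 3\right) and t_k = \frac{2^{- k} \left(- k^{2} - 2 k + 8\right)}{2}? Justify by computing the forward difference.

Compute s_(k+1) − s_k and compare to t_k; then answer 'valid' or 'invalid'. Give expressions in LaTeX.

valid (s_(k+1) − s_k reduces to t_k)

s_(k+1) = (2*2**k + k**2 + 6*k + 2)/(2*2**k)
s_(k+1) − s_k = (-k**2 - 2*k + 8)/(2*2**k)
(s_(k+1) − s_k) − t_k = 0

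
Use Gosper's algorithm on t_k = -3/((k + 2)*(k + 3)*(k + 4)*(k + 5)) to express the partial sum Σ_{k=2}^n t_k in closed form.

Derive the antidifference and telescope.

Ratio r(k) = (k + 2)/(k + 6).
A = k + 2, B = k + 6, C = 1.
Set up (k + 2)·f(k+1) − (k + 5)·f(k) − (1) = 0.
Bound: deg f ≤ 3.
Coefficient equations give f(k) = k*(k**2 + 9*k + 26)/72.
R(k) = B(k−1)·f(k)/C(k) = k*(k + 5)*(k**2 + 9*k + 26)/72; s_k = R·t_k = k*(-k**2 - 9*k - 26)/(24*(k + 2)*(k + 3)*(k + 4)).
Δs = -3/(k**4 + 14*k**3 + 71*k**2 + 154*k + 120), as required.
s_(n+1) = (-n**3 - 12*n**2 - 47*n - 36)/(24*(n**3 + 12*n**2 + 47*n + 60)) and s_(2) = -1/30, so S(n) = (-n**3 - 12*n**2 - 47*n + 60)/(120*(n**3 + 12*n**2 + 47*n + 60)).

S(n) = (-n**3 - 12*n**2 - 47*n + 60)/(120*(n**3 + 12*n**2 + 47*n + 60))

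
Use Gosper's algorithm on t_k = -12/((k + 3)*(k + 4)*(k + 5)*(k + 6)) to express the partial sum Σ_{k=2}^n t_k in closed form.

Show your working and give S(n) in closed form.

t_(k+1)/t_k = (k + 3)/(k + 7).
Take A(k)=k + 3, B(k)=k + 7, C(k)=1.
Need (k + 3)·f(k+1) − (k + 6)·f(k) = 1.
Bound: deg f ≤ 3.
Solving with deg f ≤ 3: f(k) = k*(k**2 + 12*k + 47)/180.
Get s_k = R·t_k = k*(-k**2 - 12*k - 47)/(15*(k + 3)*(k + 4)*(k + 5)) with R(k) = B(k−1)f(k)/C(k) = k*(k + 6)*(k**2 + 12*k + 47)/180.
Verify: -12/(k**4 + 18*k**3 + 119*k**2 + 342*k + 360) matches t_k.
Evaluate: s_(n+1) = (-n**3 - 15*n**2 - 74*n - 60)/(15*(n**3 + 15*n**2 + 74*n + 120)); subtract s_(2) = -1/21 ⇒ S(n) = 2*(-n**3 - 15*n**2 - 74*n + 90)/(105*(n**3 + 15*n**2 + 74*n + 120)).

S(n) = 2*(-n**3 - 15*n**2 - 74*n + 90)/(105*(n**3 + 15*n**2 + 74*n + 120))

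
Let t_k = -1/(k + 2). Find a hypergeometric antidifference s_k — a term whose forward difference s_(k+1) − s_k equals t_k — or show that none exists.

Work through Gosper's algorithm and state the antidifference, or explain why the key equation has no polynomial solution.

Step 1: r(k) = (k + 2)/(k + 3).
Take A(k)=k + 2, B(k)=k + 3, C(k)=1.
f must satisfy (k + 2)·f(k+1) − (k + 2)·f(k) = 1.
Bound: deg f ≤ 0.
f = c0 ⇒ A·f(k+1) − B(k−1)·f(k) − C = -1. The system {-1 = 0} is inconsistent; no antidifference.

not Gosper-summable; s_k does not exist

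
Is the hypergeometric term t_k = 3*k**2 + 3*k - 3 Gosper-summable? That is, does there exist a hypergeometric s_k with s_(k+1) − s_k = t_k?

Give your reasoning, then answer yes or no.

t_(k+1)/t_k = (k + (k + 1)**2)/(k**2 + k - 1).
Factor: A=1; B=1; C=k**2 + k - 1.
f must satisfy (1)·f(k+1) − (1)·f(k) = k**2 + k - 1.
deg f ≤ 3 (via 0,0,2).
Coefficient equations give f(k) = k*(k - 2)*(k + 2)/3.
R(k) = B(k−1)·f(k)/C(k) = k*(k - 2)*(k + 2)/(3*(k**2 + k - 1)); s_k = R·t_k = k*(k**2 - 4).
Δs = 3*k**2 + 3*k - 3, as required.

Yes. s_k = k*(k**2 - 4).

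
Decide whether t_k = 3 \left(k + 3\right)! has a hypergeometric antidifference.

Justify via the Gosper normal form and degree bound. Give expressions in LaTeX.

Ratio r(k) = k + 4.
So A=k + 4 and B=1, with C=1.
f must satisfy (k + 4)·f(k+1) − (1)·f(k) = 1.
Degrees (1,0,0) ⇒ d ≤ -1.
deg f ≤ -1 is impossible — no certificate.

No — negative degree bound, so no certificate f.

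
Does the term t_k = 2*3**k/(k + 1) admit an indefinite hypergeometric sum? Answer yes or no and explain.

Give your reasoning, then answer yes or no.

No — t_k has no hypergeometric antidifference.

Step 1: r(k) = 3*(k + 1)/(k + 2).
Factor: A=3*k + 3; B=k + 2; C=1.
Solve (3*k + 3)·f(k+1) − (k + 1)·f(k) = 1.
Bound: deg f ≤ -1.
deg f ≤ -1 is impossible — no certificate.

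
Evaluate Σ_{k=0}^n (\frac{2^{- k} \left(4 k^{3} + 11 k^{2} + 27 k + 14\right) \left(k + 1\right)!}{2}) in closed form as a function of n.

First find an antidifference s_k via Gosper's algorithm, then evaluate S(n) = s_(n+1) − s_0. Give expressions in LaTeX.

Ratio r(k) = (4*k**4 + 31*k**3 + 107*k**2 + 178*k + 112)/(2*(4*k**3 + 11*k**2 + 27*k + 14)).
Gosper form: A/B · C(k+1)/C(k) with A=k/2 + 1, B=1, C=k**3 + 11*k**2/4 + 27*k/4 + 7/2.
Key eq: (k/2 + 1)·f(k+1) = (1)·f(k) + (k**3 + 11*k**2/4 + 27*k/4 + 7/2).
d = 2 from the (1,0,3) case.
A polynomial solution: f(k) = (4*k**2 + 3*k + 4)/2.
Then R = B(k−1)f/C = 2*(4*k**2 + 3*k + 4)/(4*k**3 + 11*k**2 + 27*k + 14), so s_k = R(k)·t_k = (4*k**2 + 3*k + 4)*factorial(k + 1)/2**k.
Check: Δs_k = (4*k**3 + 11*k**2 + 27*k + 14)*factorial(k + 1)/(2*2**k). ✓
Σ_(k=0)^n t_k = s_(n+1) − s_(0) = (2**(-n - 1)*(4*n**2 + 11*n + 11)*factorial(n + 2)) − (4), i.e. 2**(-n - 1)*(-2**(n + 3) + 4*n**4*factorial(n) + 23*n**3*factorial(n) + 52*n**2*factorial(n) + 55*n*factorial(n) + 22*factorial(n)).

S(n) = 2^{- n - 1} \left(- 2^{n + 3} + 4 n^{4} n! + 23 n^{3} n! + 52 n^{2} n! + 55 n n! + 22 n!\right)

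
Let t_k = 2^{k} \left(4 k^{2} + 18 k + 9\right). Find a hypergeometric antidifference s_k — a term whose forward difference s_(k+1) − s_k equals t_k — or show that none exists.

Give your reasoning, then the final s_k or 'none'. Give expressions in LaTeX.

Compute t_(k+1)/t_k: get 2*(4*k**2 + 26*k + 31)/(4*k**2 + 18*k + 9).
A = 2, B = 1, C = k**2 + 9*k/2 + 9/4.
Need (2)·f(k+1) − (1)·f(k) = k**2 + 9*k/2 + 9/4.
Bound: deg f ≤ 2.
Match coefficients ⇒ f(k) = (4*k**2 + 2*k - 3)/4.
R(k) = B(k−1)·f(k)/C(k) = (4*k**2 + 2*k - 3)/(4*k**2 + 18*k + 9); s_k = R·t_k = 2**k*(4*k**2 + 2*k - 3).
Verify: 2**k*(4*k**2 + 18*k + 9) matches t_k.

s_k = 2^{k} \left(4 k^{2} + 2 k - 3\right)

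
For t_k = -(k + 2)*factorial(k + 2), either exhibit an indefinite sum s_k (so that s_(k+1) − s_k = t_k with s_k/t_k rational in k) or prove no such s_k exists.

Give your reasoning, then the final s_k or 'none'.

s_k = -factorial(k + 2)

The ratio is (k + 3)**2/(k + 2).
A = k + 3, B = 1, C = k + 2.
Set up (k + 3)·f(k+1) − (1)·f(k) − (k + 2) = 0.
Bound: deg f ≤ 0.
Coefficient equations give f(k) = 1.
R(k) = B(k−1)·f(k)/C(k) = 1/(k + 2); s_k = R·t_k = -factorial(k + 2).
Check: Δs_k = -(k + 2)*factorial(k + 2). ✓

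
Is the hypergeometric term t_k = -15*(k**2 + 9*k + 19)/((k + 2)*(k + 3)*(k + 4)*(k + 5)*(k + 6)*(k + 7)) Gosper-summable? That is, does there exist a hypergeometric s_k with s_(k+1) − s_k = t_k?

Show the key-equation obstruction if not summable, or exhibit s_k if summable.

Yes. s_k = 5*k*(-k**2 - 12*k - 44)/(48*(k**3 + 12*k**2 + 44*k + 48)).

Step 1: r(k) = (k + 2)*(9*k + (k + 1)**2 + 28)/((k + 8)*(k**2 + 9*k + 19)).
So A=k + 2 and B=k + 8, with C=k**2 + 9*k + 19.
Solve (k + 2)·f(k+1) − (k + 7)·f(k) = k**2 + 9*k + 19.
From deg A=1, deg B=1, deg C=2: d=5.
Solving with deg f ≤ 5: f(k) = k*(k + 3)*(k + 5)*(k**2 + 12*k + 44)/144.
So s_k = (B(k−1)f/C)·t_k = (k*(k + 3)*(k + 5)*(k + 7)*(k**2 + 12*k + 44)/(144*(k**2 + 9*k + 19)))·t_k = 5*k*(-k**2 - 12*k - 44)/(48*(k**3 + 12*k**2 + 44*k + 48)).
s_(k+1) − s_k = 15*(-k**2 - 9*k - 19)/(k**6 + 27*k**5 + 295*k**4 + 1665*k**3 + 5104*k**2 + 8028*k + 5040) = t_k.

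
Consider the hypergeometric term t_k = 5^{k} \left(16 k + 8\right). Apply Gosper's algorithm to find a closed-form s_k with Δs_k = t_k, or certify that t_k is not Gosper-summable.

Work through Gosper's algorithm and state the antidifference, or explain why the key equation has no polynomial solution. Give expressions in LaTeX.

s_k = 5^{k} \left(4 k - 3\right)

Ratio r(k) = 5*(2*k + 3)/(2*k + 1).
So A=5 and B=1, with C=k + 1/2.
Need (5)·f(k+1) − (1)·f(k) = k + 1/2.
From deg A=0, deg B=0, deg C=1: d=1.
Match coefficients ⇒ f(k) = (4*k - 3)/16.
Get s_k = R·t_k = 5**k*(4*k - 3) with R(k) = B(k−1)f(k)/C(k) = (4*k - 3)/(8*(2*k + 1)).
Check: Δs_k = 5**k*(16*k + 8). ✓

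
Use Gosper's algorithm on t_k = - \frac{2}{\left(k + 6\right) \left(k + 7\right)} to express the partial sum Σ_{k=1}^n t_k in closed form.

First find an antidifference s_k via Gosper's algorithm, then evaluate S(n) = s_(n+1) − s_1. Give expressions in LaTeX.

Compute t_(k+1)/t_k: get (k + 6)/(k + 8).
Take A(k)=k + 6, B(k)=k + 8, C(k)=1.
Key eq: (k + 6)·f(k+1) = (k + 7)·f(k) + (1).
deg f ≤ 1 (via 1,1,0).
A polynomial solution: f(k) = k/6.
Then R = B(k−1)f/C = k*(k + 7)/6, so s_k = R(k)·t_k = -k/(3*k + 18).
Verify: -2/(k**2 + 13*k + 42) matches t_k.
Evaluate: s_(n+1) = (-n - 1)/(3*(n + 7)); subtract s_(1) = -1/21 ⇒ S(n) = -2*n/(7*n + 49).

S(n) = - \frac{2 n}{7 n + 49}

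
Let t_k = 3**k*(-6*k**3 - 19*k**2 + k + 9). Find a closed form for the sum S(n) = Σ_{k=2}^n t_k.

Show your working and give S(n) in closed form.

The ratio is 3*(6*k**3 + 37*k**2 + 55*k + 15)/(6*k**3 + 19*k**2 - k - 9).
Factor: A=3; B=1; C=k**3 + 19*k**2/6 - k/6 - 3/2.
Set up (3)·f(k+1) − (1)·f(k) − (k**3 + 19*k**2/6 - k/6 - 3/2) = 0.
deg f ≤ 3 (via 0,0,3).
Solve for f: f(k) = k*(3*k**2 - 4*k - 2)/6 (degree 3 ≤ 3).
R(k) = B(k−1)·f(k)/C(k) = k*(3*k**2 - 4*k - 2)/(6*k**3 + 19*k**2 - k - 9); s_k = R·t_k = 3**k*k*(-3*k**2 + 4*k + 2).
Verify: 3**k*(-6*k**3 - 19*k**2 + k + 9) matches t_k.
Evaluate: s_(n+1) = 3**(n + 1)*(-3*n**3 - 5*n**2 + n + 3); subtract s_(2) = -36 ⇒ S(n) = -9*3**n*n**3 - 15*3**n*n**2 + 3*3**n*n + 9*3**n + 36.

S(n) = -9*3**n*n**3 - 15*3**n*n**2 + 3*3**n*n + 9*3**n + 36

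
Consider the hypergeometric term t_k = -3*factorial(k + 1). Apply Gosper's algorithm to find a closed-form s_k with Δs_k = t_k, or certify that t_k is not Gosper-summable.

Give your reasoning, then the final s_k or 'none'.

no hypergeometric antidifference exists

The ratio is k + 2.
So A=k + 2 and B=1, with C=1.
Set up (k + 2)·f(k+1) − (1)·f(k) − (1) = 0.
deg f ≤ -1 (via 1,0,0).
Negative degree bound (-1): no f exists, t_k not Gosper-summable.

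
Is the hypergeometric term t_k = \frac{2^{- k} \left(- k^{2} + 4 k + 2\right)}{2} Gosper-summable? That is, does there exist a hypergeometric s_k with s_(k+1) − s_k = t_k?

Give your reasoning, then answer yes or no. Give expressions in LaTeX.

Ratio r(k) = (k**2 - 2*k - 5)/(2*(k**2 - 4*k - 2)).
So A=1/2 and B=1, with C=k**2 - 4*k - 2.
Set up (1/2)·f(k+1) − (1)·f(k) − (k**2 - 4*k - 2) = 0.
Bound: deg f ≤ 2.
Solve for f: f(k) = -2*(k - 3)*(k + 1) (degree 2 ≤ 2).
Certificate R = B(k−1)f/C = -2*(k - 3)*(k + 1)/(k**2 - 4*k - 2) gives s_k = (k**2 - 2*k - 3)/2**k.
Δs = (-k**2 + 4*k + 2)/(2*2**k), as required.

Yes. s_k = 2^{- k} \left(k^{2} - 2 k - 3\right).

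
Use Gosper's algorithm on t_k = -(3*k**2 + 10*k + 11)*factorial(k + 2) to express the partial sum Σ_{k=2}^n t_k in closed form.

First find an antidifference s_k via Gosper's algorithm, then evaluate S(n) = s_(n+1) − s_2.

S(n) = -3*n*factorial(n + 3) - 4*factorial(n + 3) + 168

r(k) = (k + 3)*(10*k + 3*(k + 1)**2 + 21)/(3*k**2 + 10*k + 11) after simplifying.
A = k + 3, B = 1, C = k**2 + 10*k/3 + 11/3.
Solve (k + 3)·f(k+1) − (1)·f(k) = k**2 + 10*k/3 + 11/3.
Bound: deg f ≤ 1.
A polynomial solution: f(k) = (3*k + 1)/3.
Get s_k = R·t_k = -(3*k + 1)*factorial(k + 2) with R(k) = B(k−1)f(k)/C(k) = (3*k + 1)/(3*k**2 + 10*k + 11).
Δs = -(3*k**2 + 10*k + 11)*factorial(k + 2), as required.
Evaluate: s_(n+1) = -(3*n + 4)*factorial(n + 3); subtract s_(2) = -168 ⇒ S(n) = -3*n*factorial(n + 3) - 4*factorial(n + 3) + 168.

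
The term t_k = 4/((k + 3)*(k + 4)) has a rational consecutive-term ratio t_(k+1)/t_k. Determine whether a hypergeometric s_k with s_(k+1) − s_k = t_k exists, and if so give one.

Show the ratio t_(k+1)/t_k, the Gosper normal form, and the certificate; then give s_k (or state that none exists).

s_k = 4*k/(3*(k + 3))

t_(k+1)/t_k = (k + 3)/(k + 5).
Factor: A=k + 3; B=k + 5; C=1.
Need (k + 3)·f(k+1) − (k + 4)·f(k) = 1.
Degrees (1,1,0) ⇒ d ≤ 1.
Solving with deg f ≤ 1: f(k) = k/3.
Get s_k = R·t_k = 4*k/(3*(k + 3)) with R(k) = B(k−1)f(k)/C(k) = k*(k + 4)/3.
s_(k+1) − s_k = 4/(k**2 + 7*k + 12) = t_k.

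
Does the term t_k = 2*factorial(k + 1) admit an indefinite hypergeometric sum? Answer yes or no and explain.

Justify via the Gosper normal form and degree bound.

No — key equation has no polynomial f.

Ratio r(k) = k + 2.
A = k + 2, B = 1, C = 1.
Need (k + 2)·f(k+1) − (1)·f(k) = 1.
Bound: deg f ≤ -1.
d = -1 < 0 ⇒ no nonzero polynomial f; not summable.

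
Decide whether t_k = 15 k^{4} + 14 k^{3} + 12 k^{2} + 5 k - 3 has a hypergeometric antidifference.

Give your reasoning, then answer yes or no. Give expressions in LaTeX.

Yes. s_k = k \left(3 k^{4} - 4 k^{3} + 2 k^{2} - 4\right).

Step 1: r(k) = (15*k**4 + 74*k**3 + 144*k**2 + 131*k + 43)/(15*k**4 + 14*k**3 + 12*k**2 + 5*k - 3).
Gosper form: A/B · C(k+1)/C(k) with A=1, B=1, C=k**4 + 14*k**3/15 + 4*k**2/5 + k/3 - 1/5.
Key eq: (1)·f(k+1) = (1)·f(k) + (k**4 + 14*k**3/15 + 4*k**2/5 + k/3 - 1/5).
Degrees (0,0,4) ⇒ d ≤ 5.
Solving with deg f ≤ 5: f(k) = k*(3*k**4 - 4*k**3 + 2*k**2 - 4)/15.
R(k) = B(k−1)·f(k)/C(k) = k*(3*k**4 - 4*k**3 + 2*k**2 - 4)/(15*k**4 + 14*k**3 + 12*k**2 + 5*k - 3); s_k = R·t_k = k*(3*k**4 - 4*k**3 + 2*k**2 - 4).
Check: Δs_k = 15*k**4 + 14*k**3 + 12*k**2 + 5*k - 3. ✓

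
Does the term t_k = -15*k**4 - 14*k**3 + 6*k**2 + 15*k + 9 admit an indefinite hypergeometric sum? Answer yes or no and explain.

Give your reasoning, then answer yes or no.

Yes. s_k = k*(-3*k**4 + 4*k**3 + 4*k**2 + k + 3).

t_(k+1)/t_k = (15*k**4 + 74*k**3 + 126*k**2 + 75*k - 1)/(15*k**4 + 14*k**3 - 6*k**2 - 15*k - 9).
Gosper form: A/B · C(k+1)/C(k) with A=1, B=1, C=k**4 + 14*k**3/15 - 2*k**2/5 - k - 3/5.
f must satisfy (1)·f(k+1) − (1)·f(k) = k**4 + 14*k**3/15 - 2*k**2/5 - k - 3/5.
deg f ≤ 5 (via 0,0,4).
A polynomial solution: f(k) = k*(3*k**4 - 4*k**3 - 4*k**2 - k - 3)/15.
Then R = B(k−1)f/C = k*(3*k**4 - 4*k**3 - 4*k**2 - k - 3)/(15*k**4 + 14*k**3 - 6*k**2 - 15*k - 9), so s_k = R(k)·t_k = k*(-3*k**4 + 4*k**3 + 4*k**2 + k + 3).
Δs = -15*k**4 - 14*k**3 + 6*k**2 + 15*k + 9, as required.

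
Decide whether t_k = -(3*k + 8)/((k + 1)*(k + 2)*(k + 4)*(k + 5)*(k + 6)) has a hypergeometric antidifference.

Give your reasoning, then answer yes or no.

Yes. s_k = k*(-k**2 - 10*k - 29)/(20*(k**3 + 10*k**2 + 29*k + 20)).

The ratio is (k + 1)*(k + 4)*(3*k + 11)/((k + 3)*(k + 7)*(3*k + 8)).
Factor: A=k + 1; B=k + 7; C=k**2 + 17*k/3 + 8.
Key eq: (k + 1)·f(k+1) = (k + 6)·f(k) + (k**2 + 17*k/3 + 8).
Degrees (1,1,2) ⇒ d ≤ 5.
Coefficient equations give f(k) = k*(k + 2)*(k + 3)*(k**2 + 10*k + 29)/60.
So s_k = (B(k−1)f/C)·t_k = (k*(k + 2)*(k + 6)*(k**2 + 10*k + 29)/(20*(3*k + 8)))·t_k = k*(-k**2 - 10*k - 29)/(20*(k**3 + 10*k**2 + 29*k + 20)).
Check: Δs_k = (-3*k - 8)/(k**5 + 18*k**4 + 121*k**3 + 372*k**2 + 508*k + 240). ✓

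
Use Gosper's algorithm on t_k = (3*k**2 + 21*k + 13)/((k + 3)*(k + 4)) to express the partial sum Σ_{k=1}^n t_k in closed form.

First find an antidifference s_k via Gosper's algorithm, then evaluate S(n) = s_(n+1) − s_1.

S(n) = n*(12*n + 25)/(4*(n + 4))

Step 1: r(k) = (k + 3)*(21*k + 3*(k + 1)**2 + 34)/((k + 5)*(3*k**2 + 21*k + 13)).
Take A(k)=k + 3, B(k)=k + 5, C(k)=k**2 + 7*k + 13/3.
f must satisfy (k + 3)·f(k+1) − (k + 4)·f(k) = k**2 + 7*k + 13/3.
d = 2 from the (1,1,2) case.
Coefficient equations give f(k) = k*(9*k + 4)/9.
R(k) = B(k−1)·f(k)/C(k) = k*(k + 4)*(9*k + 4)/(3*(3*k**2 + 21*k + 13)); s_k = R·t_k = k*(9*k + 4)/(3*(k + 3)).
Check: Δs_k = (3*k**2 + 21*k + 13)/(k**2 + 7*k + 12). ✓
Telescope: S(n) = s_(n+1) − s_(1) = (9*n**2 + 22*n + 13)/(3*(n + 4)) − (13/12) = n*(12*n + 25)/(4*(n + 4)).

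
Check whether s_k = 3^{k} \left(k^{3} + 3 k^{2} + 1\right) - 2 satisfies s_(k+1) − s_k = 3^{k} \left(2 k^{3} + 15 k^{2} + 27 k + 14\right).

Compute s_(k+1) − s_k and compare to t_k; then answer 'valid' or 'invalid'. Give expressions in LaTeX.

valid; difference matches t_k

s_(k+1) = 3**(k + 1)*((k + 1)**3 + 3*(k + 1)**2 + 1) - 2
s_(k+1) − s_k = 3**k*(2*k**3 + 15*k**2 + 27*k + 14)
(s_(k+1) − s_k) − t_k = 0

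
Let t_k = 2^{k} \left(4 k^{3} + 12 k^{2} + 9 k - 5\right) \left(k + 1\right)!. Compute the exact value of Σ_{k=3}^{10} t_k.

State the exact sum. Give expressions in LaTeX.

r(k) = 2*(4*k**4 + 32*k**3 + 93*k**2 + 110*k + 40)/(4*k**3 + 12*k**2 + 9*k - 5) after simplifying.
Gosper form: A/B · C(k+1)/C(k) with A=2*k + 4, B=1, C=k**3 + 3*k**2 + 9*k/4 - 5/4.
Solve (2*k + 4)·f(k+1) − (1)·f(k) = k**3 + 3*k**2 + 9*k/4 - 5/4.
Bound: deg f ≤ 2.
Match coefficients ⇒ f(k) = (k + 1)*(2*k - 3)/4.
So s_k = (B(k−1)f/C)·t_k = ((k + 1)*(2*k - 3)/(4*k**3 + 12*k**2 + 9*k - 5))·t_k = 2**k*(k + 1)*(2*k - 3)*factorial(k + 1).
Verify: 2**k*(4*k**3 + 12*k**2 + 9*k - 5)*factorial(k + 1) matches t_k.
Evaluate s at k=11 and k=3: 223666923110400 and 2304; difference 223666923108096.

Σ = 223666923108096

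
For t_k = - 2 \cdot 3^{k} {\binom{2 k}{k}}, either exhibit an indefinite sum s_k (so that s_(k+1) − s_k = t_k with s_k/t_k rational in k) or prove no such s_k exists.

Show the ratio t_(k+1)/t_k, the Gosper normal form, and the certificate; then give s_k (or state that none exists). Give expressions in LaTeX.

not Gosper-summable; s_k does not exist

t_(k+1)/t_k = 6*(2*k + 1)/(k + 1).
Factor: A=12*k + 6; B=k + 1; C=1.
Solve (12*k + 6)·f(k+1) − (k)·f(k) = 1.
deg f ≤ -1 (via 1,1,0).
Bound -1 < 0, so the key equation has no polynomial solution.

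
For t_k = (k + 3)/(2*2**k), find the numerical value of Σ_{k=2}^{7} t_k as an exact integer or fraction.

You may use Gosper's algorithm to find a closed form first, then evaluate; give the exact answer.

Step 1: r(k) = (k + 4)/(2*(k + 3)).
Gosper form: A/B · C(k+1)/C(k) with A=1/2, B=1, C=k + 3.
Key eq: (1/2)·f(k+1) = (1)·f(k) + (k + 3).
deg f ≤ 1 (via 0,0,1).
Solving with deg f ≤ 1: f(k) = -2*(k + 4).
Get s_k = R·t_k = (-k - 4)/2**k with R(k) = B(k−1)f(k)/C(k) = -2*(k + 4)/(k + 3).
Verify: (k + 3)/(2*2**k) matches t_k.
Telescoping: Σ = s_(8) − s_(2) = -3/64 − (-3/2) = 93/64.

Σ = 93/64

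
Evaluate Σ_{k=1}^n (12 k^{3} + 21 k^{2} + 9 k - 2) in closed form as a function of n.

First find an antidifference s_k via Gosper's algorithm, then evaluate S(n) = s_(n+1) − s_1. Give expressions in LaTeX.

S(n) = n \left(3 n^{3} + 13 n^{2} + 18 n + 6\right)

The ratio is (12*k**3 + 57*k**2 + 87*k + 40)/(12*k**3 + 21*k**2 + 9*k - 2).
Normal form (A,B,C) = (1, 1, k**3 + 7*k**2/4 + 3*k/4 - 1/6).
f must satisfy (1)·f(k+1) − (1)·f(k) = k**3 + 7*k**2/4 + 3*k/4 - 1/6.
deg f ≤ 4 (via 0,0,3).
Coefficient equations give f(k) = k*(3*k**3 + k**2 - 3*k - 3)/12.
Get s_k = R·t_k = k*(3*k**3 + k**2 - 3*k - 3) with R(k) = B(k−1)f(k)/C(k) = k*(3*k**3 + k**2 - 3*k - 3)/(12*k**3 + 21*k**2 + 9*k - 2).
s_(k+1) − s_k = 12*k**3 + 21*k**2 + 9*k - 2 = t_k.
s_(n+1) = 3*n**4 + 13*n**3 + 18*n**2 + 6*n - 2 and s_(1) = -2, so S(n) = n*(3*n**3 + 13*n**2 + 18*n + 6).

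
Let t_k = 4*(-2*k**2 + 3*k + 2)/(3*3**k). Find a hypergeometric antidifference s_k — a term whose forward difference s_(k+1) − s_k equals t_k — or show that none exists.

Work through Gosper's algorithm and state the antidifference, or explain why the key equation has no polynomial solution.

Compute t_(k+1)/t_k: get (2*k**2 + k - 3)/(3*(2*k**2 - 3*k - 2)).
Factor: A=1/3; B=1; C=k**2 - 3*k/2 - 1.
Need (1/3)·f(k+1) − (1)·f(k) = k**2 - 3*k/2 - 1.
d = 2 from the (0,0,2) case.
A polynomial solution: f(k) = -3*(4*k**2 - 2*k - 3)/8.
Certificate R = B(k−1)f/C = -3*(4*k**2 - 2*k - 3)/(4*(k - 2)*(2*k + 1)) gives s_k = (4*k**2 - 2*k - 3)/3**k.
Verify: 4*(-2*k**2 + 3*k + 2)/(3*3**k) matches t_k.

s_k = (4*k**2 - 2*k - 3)/3**k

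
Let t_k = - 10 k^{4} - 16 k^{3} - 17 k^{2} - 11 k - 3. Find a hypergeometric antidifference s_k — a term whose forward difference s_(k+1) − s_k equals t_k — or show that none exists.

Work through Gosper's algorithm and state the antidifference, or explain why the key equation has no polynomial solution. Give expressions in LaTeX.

s_k = k^{2} \left(- 2 k^{3} + k^{2} - k - 1\right)

The ratio is (10*k**4 + 56*k**3 + 125*k**2 + 133*k + 57)/(10*k**4 + 16*k**3 + 17*k**2 + 11*k + 3).
Factor: A=1; B=1; C=k**4 + 8*k**3/5 + 17*k**2/10 + 11*k/10 + 3/10.
Key eq: (1)·f(k+1) = (1)·f(k) + (k**4 + 8*k**3/5 + 17*k**2/10 + 11*k/10 + 3/10).
Bound: deg f ≤ 5.
Solving with deg f ≤ 5: f(k) = k**2*(2*k + 1)*(k**2 - k + 1)/10.
Then R = B(k−1)f/C = k**2*(2*k + 1)*(k**2 - k + 1)/(10*k**4 + 16*k**3 + 17*k**2 + 11*k + 3), so s_k = R(k)·t_k = k**2*(-2*k**3 + k**2 - k - 1).
Verify: -10*k**4 - 16*k**3 - 17*k**2 - 11*k - 3 matches t_k.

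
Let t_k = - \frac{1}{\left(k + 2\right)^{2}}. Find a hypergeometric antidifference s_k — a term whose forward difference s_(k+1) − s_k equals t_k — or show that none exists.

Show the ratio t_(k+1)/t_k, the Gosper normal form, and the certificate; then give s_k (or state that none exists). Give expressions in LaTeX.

none (Gosper's algorithm certifies no s_k)

The ratio is (k + 2)**2/(k + 3)**2.
A = k**2 + 4*k + 4, B = k**2 + 6*k + 9, C = 1.
f must satisfy (k**2 + 4*k + 4)·f(k+1) − (k**2 + 4*k + 4)·f(k) = 1.
Degrees (2,2,0) ⇒ d ≤ 0.
Put f(k) = c0: A·f(k+1) − B(k−1)·f(k) − C = -1; need -1 = 0 — inconsistent ⇒ no f, not summable.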